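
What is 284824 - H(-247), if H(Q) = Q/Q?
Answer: 284823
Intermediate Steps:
H(Q) = 1
284824 - H(-247) = 284824 - 1*1 = 284824 - 1 = 284823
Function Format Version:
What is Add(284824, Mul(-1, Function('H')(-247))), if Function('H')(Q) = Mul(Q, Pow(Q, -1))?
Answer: 284823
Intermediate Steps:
Function('H')(Q) = 1
Add(284824, Mul(-1, Function('H')(-247))) = Add(284824, Mul(-1, 1)) = Add(284824, -1) = 284823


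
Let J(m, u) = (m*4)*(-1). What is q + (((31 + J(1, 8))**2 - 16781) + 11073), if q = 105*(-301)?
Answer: -36584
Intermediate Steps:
q = -31605
J(m, u) = -4*m (J(m, u) = (4*m)*(-1) = -4*m)
q + (((31 + J(1, 8))**2 - 16781) + 11073) = -31605 + (((31 - 4*1)**2 - 16781) + 11073) = -31605 + (((31 - 4)**2 - 16781) + 11073) = -31605 + ((27**2 - 16781) + 11073) = -31605 + ((729 - 16781) + 11073) = -31605 + (-16052 + 11073) = -31605 - 4979 = -36584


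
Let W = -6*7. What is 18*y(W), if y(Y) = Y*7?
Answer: -5292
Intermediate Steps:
W = -42
y(Y) = 7*Y
18*y(W) = 18*(7*(-42)) = 18*(-294) = -5292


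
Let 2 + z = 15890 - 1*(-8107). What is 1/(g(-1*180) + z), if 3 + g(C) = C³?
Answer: -1/5808008 ≈ -1.7218e-7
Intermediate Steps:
g(C) = -3 + C³
z = 23995 (z = -2 + (15890 - 1*(-8107)) = -2 + (15890 + 8107) = -2 + 23997 = 23995)
1/(g(-1*180) + z) = 1/((-3 + (-1*180)³) + 23995) = 1/((-3 + (-180)³) + 23995) = 1/((-3 - 5832000) + 23995) = 1/(-5832003 + 23995) = 1/(-5808008) = -1/5808008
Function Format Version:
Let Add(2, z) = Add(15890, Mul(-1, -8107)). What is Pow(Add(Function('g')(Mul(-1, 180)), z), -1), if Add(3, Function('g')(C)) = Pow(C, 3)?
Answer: Rational(-1, 5808008) ≈ -1.7218e-7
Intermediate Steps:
Function('g')(C) = Add(-3, Pow(C, 3))
z = 23995 (z = Add(-2, Add(15890, Mul(-1, -8107))) = Add(-2, Add(15890, 8107)) = Add(-2, 23997) = 23995)
Pow(Add(Function('g')(Mul(-1, 180)), z), -1) = Pow(Add(Add(-3, Pow(Mul(-1, 180), 3)), 23995), -1) = Pow(Add(Add(-3, Pow(-180, 3)), 23995), -1) = Pow(Add(Add(-3, -5832000), 23995), -1) = Pow(Add(-5832003, 23995), -1) = Pow(-5808008, -1) = Rational(-1, 5808008)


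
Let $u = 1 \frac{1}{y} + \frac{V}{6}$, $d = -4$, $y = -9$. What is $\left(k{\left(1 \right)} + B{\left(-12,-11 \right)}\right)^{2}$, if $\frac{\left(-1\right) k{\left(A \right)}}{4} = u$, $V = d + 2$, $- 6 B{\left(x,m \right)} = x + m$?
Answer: $\frac{10201}{324} \approx 31.485$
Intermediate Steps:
$B{\left(x,m \right)} = - \frac{m}{6} - \frac{x}{6}$ ($B{\left(x,m \right)} = - \frac{x + m}{6} = - \frac{m + x}{6} = - \frac{m}{6} - \frac{x}{6}$)
$V = -2$ ($V = -4 + 2 = -2$)
$u = - \frac{4}{9}$ ($u = 1 \frac{1}{-9} - \frac{2}{6} = 1 \left(- \frac{1}{9}\right) - \frac{1}{3} = - \frac{1}{9} - \frac{1}{3} = - \frac{4}{9} \approx -0.44444$)
$k{\left(A \right)} = \frac{16}{9}$ ($k{\left(A \right)} = \left(-4\right) \left(- \frac{4}{9}\right) = \frac{16}{9}$)
$\left(k{\left(1 \right)} + B{\left(-12,-11 \right)}\right)^{2} = \left(\frac{16}{9} - - \frac{23}{6}\right)^{2} = \left(\frac{16}{9} + \left(\frac{11}{6} + 2\right)\right)^{2} = \left(\frac{16}{9} + \frac{23}{6}\right)^{2} = \left(\frac{101}{18}\right)^{2} = \frac{10201}{324}$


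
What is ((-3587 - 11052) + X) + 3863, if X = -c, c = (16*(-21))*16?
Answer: -5400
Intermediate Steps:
c = -5376 (c = -336*16 = -5376)
X = 5376 (X = -1*(-5376) = 5376)
((-3587 - 11052) + X) + 3863 = ((-3587 - 11052) + 5376) + 3863 = (-14639 + 5376) + 3863 = -9263 + 3863 = -5400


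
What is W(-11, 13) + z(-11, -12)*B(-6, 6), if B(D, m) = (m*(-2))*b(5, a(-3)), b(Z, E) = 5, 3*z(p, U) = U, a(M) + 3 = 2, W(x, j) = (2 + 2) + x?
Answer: 233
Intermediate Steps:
W(x, j) = 4 + x
a(M) = -1 (a(M) = -3 + 2 = -1)
z(p, U) = U/3
B(D, m) = -10*m (B(D, m) = (m*(-2))*5 = -2*m*5 = -10*m)
W(-11, 13) + z(-11, -12)*B(-6, 6) = (4 - 11) + ((⅓)*(-12))*(-10*6) = -7 - 4*(-60) = -7 + 240 = 233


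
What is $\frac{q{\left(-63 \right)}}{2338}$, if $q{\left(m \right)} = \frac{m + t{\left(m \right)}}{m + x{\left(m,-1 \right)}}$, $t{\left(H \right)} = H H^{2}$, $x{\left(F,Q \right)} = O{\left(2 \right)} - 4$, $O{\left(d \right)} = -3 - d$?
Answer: $\frac{1985}{1336} \approx 1.4858$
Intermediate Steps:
$x{\left(F,Q \right)} = -9$ ($x{\left(F,Q \right)} = \left(-3 - 2\right) - 4 = -5 - 4 = -9$)
$t{\left(H \right)} = H^{3}$
$q{\left(m \right)} = \frac{m + m^{3}}{-9 + m}$ ($q{\left(m \right)} = \frac{m + m^{3}}{m - 9} = \frac{m + m^{3}}{-9 + m}$)
$\frac{q{\left(-63 \right)}}{2338} = \frac{\frac{1}{-9 - 63} \left(-63 + \left(-63\right)^{3}\right)}{2338} = \frac{-63 - 250047}{-72} \cdot \frac{1}{2338} = \left(- \frac{1}{72}\right) \left(-250110\right) \frac{1}{2338} = \frac{13895}{4} \cdot \frac{1}{2338} = \frac{1985}{1336}$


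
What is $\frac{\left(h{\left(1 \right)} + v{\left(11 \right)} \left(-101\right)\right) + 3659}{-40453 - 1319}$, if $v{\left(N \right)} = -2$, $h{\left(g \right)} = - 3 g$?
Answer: $- \frac{643}{6962} \approx -0.092358$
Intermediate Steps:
$\frac{\left(h{\left(1 \right)} + v{\left(11 \right)} \left(-101\right)\right) + 3659}{-40453 - 1319} = \frac{\left(\left(-3\right) 1 - -202\right) + 3659}{-40453 - 1319} = \frac{\left(-3 + 202\right) + 3659}{-41772} = \left(199 + 3659\right) \left(- \frac{1}{41772}\right) = 3858 \left(- \frac{1}{41772}\right) = - \frac{643}{6962}$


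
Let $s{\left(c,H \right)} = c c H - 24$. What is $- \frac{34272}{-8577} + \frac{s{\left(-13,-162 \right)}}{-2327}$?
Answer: $\frac{34975322}{2217631} \approx 15.771$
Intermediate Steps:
$s{\left(c,H \right)} = -24 + H c^{2}$ ($s{\left(c,H \right)} = c^{2} H - 24 = H c^{2} - 24 = -24 + H c^{2}$)
$- \frac{34272}{-8577} + \frac{s{\left(-13,-162 \right)}}{-2327} = - \frac{34272}{-8577} + \frac{-24 - 162 \left(-13\right)^{2}}{-2327} = \left(-34272\right) \left(- \frac{1}{8577}\right) + \left(-24 - 27378\right) \left(- \frac{1}{2327}\right) = \frac{3808}{953} + \left(-24 - 27378\right) \left(- \frac{1}{2327}\right) = \frac{3808}{953} - - \frac{27402}{2327} = \frac{3808}{953} + \frac{27402}{2327} = \frac{34975322}{2217631}$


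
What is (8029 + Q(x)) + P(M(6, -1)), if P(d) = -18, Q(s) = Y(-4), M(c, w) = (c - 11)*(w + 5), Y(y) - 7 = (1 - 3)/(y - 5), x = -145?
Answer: 72164/9 ≈ 8018.2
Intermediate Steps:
Y(y) = 7 - 2/(-5 + y) (Y(y) = 7 + (1 - 3)/(y - 5) = 7 - 2/(-5 + y))
M(c, w) = (-11 + c)*(5 + w)
Q(s) = 65/9 (Q(s) = (-37 + 7*(-4))/(-5 - 4) = (-37 - 28)/(-9) = -1/9*(-65) = 65/9)
(8029 + Q(x)) + P(M(6, -1)) = (8029 + 65/9) - 18 = 72326/9 - 18 = 72164/9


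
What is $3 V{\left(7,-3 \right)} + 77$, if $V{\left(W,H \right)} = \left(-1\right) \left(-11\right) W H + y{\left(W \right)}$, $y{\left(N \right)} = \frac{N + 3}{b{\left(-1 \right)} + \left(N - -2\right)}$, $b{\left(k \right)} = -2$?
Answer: $- \frac{4282}{7} \approx -611.71$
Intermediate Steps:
$y{\left(N \right)} = \frac{3 + N}{N}$ ($y{\left(N \right)} = \frac{N + 3}{-2 + \left(N - -2\right)} = \frac{3 + N}{-2 + \left(N + 2\right)} = \frac{3 + N}{-2 + \left(2 + N\right)} = \frac{3 + N}{N}$)
$V{\left(W,H \right)} = \frac{3 + W}{W} + 11 H W$ ($V{\left(W,H \right)} = \left(-1\right) \left(-11\right) W H + \frac{3 + W}{W} = 11 W H + \frac{3 + W}{W} = 11 H W + \frac{3 + W}{W} = \frac{3 + W}{W} + 11 H W$)
$3 V{\left(7,-3 \right)} + 77 = 3 \left(1 + \frac{3}{7} + 11 \left(-3\right) 7\right) + 77 = 3 \left(1 + 3 \cdot \frac{1}{7} - 231\right) + 77 = 3 \left(1 + \frac{3}{7} - 231\right) + 77 = 3 \left(- \frac{1607}{7}\right) + 77 = - \frac{4821}{7} + 77 = - \frac{4282}{7}$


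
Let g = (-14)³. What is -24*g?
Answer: 65856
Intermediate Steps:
g = -2744
-24*g = -24*(-2744) = 65856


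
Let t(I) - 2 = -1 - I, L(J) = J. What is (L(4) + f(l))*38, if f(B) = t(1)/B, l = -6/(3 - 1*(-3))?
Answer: 152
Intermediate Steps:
l = -1 (l = -6/(3 + 3) = -6/6 = -6*⅙ = -1)
t(I) = 1 - I (t(I) = 2 + (-1 - I) = 1 - I)
f(B) = 0 (f(B) = (1 - 1*1)/B = (1 - 1)/B = 0/B = 0)
(L(4) + f(l))*38 = (4 + 0)*38 = 4*38 = 152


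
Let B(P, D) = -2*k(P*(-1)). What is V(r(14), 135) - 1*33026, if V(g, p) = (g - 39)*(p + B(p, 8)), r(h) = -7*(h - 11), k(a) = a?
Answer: -57326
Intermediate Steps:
r(h) = 77 - 7*h (r(h) = -7*(-11 + h) = 77 - 7*h)
B(P, D) = 2*P (B(P, D) = -2*P*(-1) = -(-2)*P = 2*P)
V(g, p) = 3*p*(-39 + g) (V(g, p) = (g - 39)*(p + 2*p) = (-39 + g)*(3*p) = 3*p*(-39 + g))
V(r(14), 135) - 1*33026 = 3*135*(-39 + (77 - 7*14)) - 1*33026 = 3*135*(-39 + (77 - 98)) - 33026 = 3*135*(-39 - 21) - 33026 = 3*135*(-60) - 33026 = -24300 - 33026 = -57326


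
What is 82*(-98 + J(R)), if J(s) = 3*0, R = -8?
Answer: -8036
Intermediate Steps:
J(s) = 0
82*(-98 + J(R)) = 82*(-98 + 0) = 82*(-98) = -8036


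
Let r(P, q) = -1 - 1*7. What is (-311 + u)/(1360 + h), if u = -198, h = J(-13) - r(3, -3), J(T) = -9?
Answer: -509/1359 ≈ -0.37454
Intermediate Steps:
r(P, q) = -8 (r(P, q) = -1 - 7 = -8)
h = -1 (h = -9 - 1*(-8) = -9 + 8 = -1)
(-311 + u)/(1360 + h) = (-311 - 198)/(1360 - 1) = -509/1359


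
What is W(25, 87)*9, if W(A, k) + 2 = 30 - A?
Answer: 27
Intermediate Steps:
W(A, k) = 28 - A (W(A, k) = -2 + (30 - A) = 28 - A)
W(25, 87)*9 = (28 - 1*25)*9 = (28 - 25)*9 = 3*9 = 27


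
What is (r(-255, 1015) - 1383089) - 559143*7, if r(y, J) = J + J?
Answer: -5295060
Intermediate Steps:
r(y, J) = 2*J
(r(-255, 1015) - 1383089) - 559143*7 = (2*1015 - 1383089) - 559143*7 = (2030 - 1383089) - 3914001 = -1381059 - 3914001 = -5295060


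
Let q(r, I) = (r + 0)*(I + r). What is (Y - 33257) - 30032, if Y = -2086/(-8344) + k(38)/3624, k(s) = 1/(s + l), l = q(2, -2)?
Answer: -8715620339/137712 ≈ -63289.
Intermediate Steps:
q(r, I) = r*(I + r)
l = 0 (l = 2*(-2 + 2) = 2*0 = 0)
k(s) = 1/s (k(s) = 1/(s + 0) = 1/s)
Y = 34429/137712 (Y = -2086/(-8344) + 1/(38*3624) = -2086*(-1/8344) + (1/38)*(1/3624) = 1/4 + 1/137712 = 34429/137712 ≈ 0.25001)
(Y - 33257) - 30032 = (34429/137712 - 33257) - 30032 = -4579853555/137712 - 30032 = -8715620339/137712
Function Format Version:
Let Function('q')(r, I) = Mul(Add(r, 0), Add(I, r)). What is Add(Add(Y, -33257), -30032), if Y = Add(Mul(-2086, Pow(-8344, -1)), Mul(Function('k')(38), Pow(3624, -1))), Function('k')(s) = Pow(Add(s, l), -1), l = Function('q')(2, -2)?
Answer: Rational(-8715620339, 137712) ≈ -63289.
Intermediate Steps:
Function('q')(r, I) = Mul(r, Add(I, r))
l = 0 (l = Mul(2, Add(-2, 2)) = Mul(2, 0) = 0)
Function('k')(s) = Pow(s, -1) (Function('k')(s) = Pow(Add(s, 0), -1) = Pow(s, -1))
Y = Rational(34429, 137712) (Y = Add(Mul(-2086, Pow(-8344, -1)), Mul(Pow(38, -1), Pow(3624, -1))) = Add(Mul(-2086, Rational(-1, 8344)), Mul(Rational(1, 38), Rational(1, 3624))) = Add(Rational(1, 4), Rational(1, 137712)) = Rational(34429, 137712) ≈ 0.25001)
Add(Add(Y, -33257), -30032) = Add(Add(Rational(34429, 137712), -33257), -30032) = Add(Rational(-4579853555, 137712), -30032) = Rational(-8715620339, 137712)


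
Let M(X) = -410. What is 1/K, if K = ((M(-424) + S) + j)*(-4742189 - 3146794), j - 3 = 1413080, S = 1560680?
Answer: -1/23456731269999 ≈ -4.2632e-14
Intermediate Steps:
j = 1413083 (j = 3 + 1413080 = 1413083)
K = -23456731269999 (K = ((-410 + 1560680) + 1413083)*(-4742189 - 3146794) = (1560270 + 1413083)*(-7888983) = 2973353*(-7888983) = -23456731269999)
1/K = 1/(-23456731269999) = -1/23456731269999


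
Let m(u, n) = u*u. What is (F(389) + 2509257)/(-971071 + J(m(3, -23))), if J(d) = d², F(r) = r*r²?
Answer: -30686563/485495 ≈ -63.207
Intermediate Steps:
F(r) = r³
m(u, n) = u²
(F(389) + 2509257)/(-971071 + J(m(3, -23))) = (389³ + 2509257)/(-971071 + (3²)²) = (58863869 + 2509257)/(-971071 + 9²) = 61373126/(-971071 + 81) = 61373126/(-970990) = 61373126*(-1/970990) = -30686563/485495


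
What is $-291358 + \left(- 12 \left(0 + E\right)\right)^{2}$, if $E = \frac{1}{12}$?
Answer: $-291357$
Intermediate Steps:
$E = \frac{1}{12} \approx 0.083333$
$-291358 + \left(- 12 \left(0 + E\right)\right)^{2} = -291358 + \left(- 12 \left(0 + \frac{1}{12}\right)\right)^{2} = -291358 + \left(\left(-12\right) \frac{1}{12}\right)^{2} = -291358 + \left(-1\right)^{2} = -291358 + 1 = -291357$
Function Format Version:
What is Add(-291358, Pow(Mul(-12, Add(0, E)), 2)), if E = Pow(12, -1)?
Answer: -291357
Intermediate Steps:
E = Rational(1, 12) ≈ 0.083333
Add(-291358, Pow(Mul(-12, Add(0, E)), 2)) = Add(-291358, Pow(Mul(-12, Add(0, Rational(1, 12))), 2)) = Add(-291358, Pow(Mul(-12, Rational(1, 12)), 2)) = Add(-291358, Pow(-1, 2)) = Add(-291358, 1) = -291357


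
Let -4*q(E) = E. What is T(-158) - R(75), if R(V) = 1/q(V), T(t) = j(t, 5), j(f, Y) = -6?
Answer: -446/75 ≈ -5.9467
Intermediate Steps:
T(t) = -6
q(E) = -E/4
R(V) = -4/V (R(V) = 1/(-V/4) = -4/V)
T(-158) - R(75) = -6 - (-4)/75 = -6 - 1*(-4/75) = -6 + 4/75 = -446/75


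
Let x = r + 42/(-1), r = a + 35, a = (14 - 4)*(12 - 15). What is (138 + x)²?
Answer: 10201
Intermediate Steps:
a = -30 (a = 10*(-3) = -30)
r = 5 (r = -30 + 35 = 5)
x = -37 (x = 5 + 42/(-1) = 5 + 42*(-1) = 5 - 42 = -37)
(138 + x)² = (138 - 37)² = 101² = 10201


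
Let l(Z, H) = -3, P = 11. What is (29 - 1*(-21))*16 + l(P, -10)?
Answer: 797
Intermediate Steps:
(29 - 1*(-21))*16 + l(P, -10) = (29 - 1*(-21))*16 - 3 = (29 + 21)*16 - 3 = 50*16 - 3 = 800 - 3 = 797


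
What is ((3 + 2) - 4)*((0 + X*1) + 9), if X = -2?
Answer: 7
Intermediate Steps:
((3 + 2) - 4)*((0 + X*1) + 9) = ((3 + 2) - 4)*((0 - 2*1) + 9) = (5 - 4)*((0 - 2) + 9) = 1*(-2 + 9) = 1*7 = 7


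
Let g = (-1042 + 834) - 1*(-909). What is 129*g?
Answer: 90429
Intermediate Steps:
g = 701 (g = -208 + 909 = 701)
129*g = 129*701 = 90429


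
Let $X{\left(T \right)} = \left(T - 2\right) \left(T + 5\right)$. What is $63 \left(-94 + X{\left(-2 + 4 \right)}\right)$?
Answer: $-5922$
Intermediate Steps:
$X{\left(T \right)} = \left(-2 + T\right) \left(5 + T\right)$
$63 \left(-94 + X{\left(-2 + 4 \right)}\right) = 63 \left(-94 + \left(-10 + \left(-2 + 4\right)^{2} + 3 \left(-2 + 4\right)\right)\right) = 63 \left(-94 + \left(-10 + 2^{2} + 3 \cdot 2\right)\right) = 63 \left(-94 + \left(-10 + 4 + 6\right)\right) = 63 \left(-94 + 0\right) = 63 \left(-94\right) = -5922$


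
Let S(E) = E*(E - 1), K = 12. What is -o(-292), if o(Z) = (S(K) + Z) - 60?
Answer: 220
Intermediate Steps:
S(E) = E*(-1 + E)
o(Z) = 72 + Z (o(Z) = (12*(-1 + 12) + Z) - 60 = (12*11 + Z) - 60 = (132 + Z) - 60 = 72 + Z)
-o(-292) = -(72 - 292) = -1*(-220) = 220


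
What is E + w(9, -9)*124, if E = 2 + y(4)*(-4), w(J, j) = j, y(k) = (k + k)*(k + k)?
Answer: -1370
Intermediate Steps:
y(k) = 4*k**2 (y(k) = (2*k)*(2*k) = 4*k**2)
E = -254 (E = 2 + (4*4**2)*(-4) = 2 + (4*16)*(-4) = 2 + 64*(-4) = 2 - 256 = -254)
E + w(9, -9)*124 = -254 - 9*124 = -254 - 1116 = -1370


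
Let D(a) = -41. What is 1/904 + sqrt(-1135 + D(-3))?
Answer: 1/904 + 14*I*sqrt(6) ≈ 0.0011062 + 34.293*I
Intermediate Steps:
1/904 + sqrt(-1135 + D(-3)) = 1/904 + sqrt(-1135 - 41) = 1/904 + sqrt(-1176) = 1/904 + 14*I*sqrt(6)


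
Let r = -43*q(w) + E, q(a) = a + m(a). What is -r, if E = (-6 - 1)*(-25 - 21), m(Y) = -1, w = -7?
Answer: -666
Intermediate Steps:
E = 322 (E = -7*(-46) = 322)
q(a) = -1 + a (q(a) = a - 1 = -1 + a)
r = 666 (r = -43*(-1 - 7) + 322 = -43*(-8) + 322 = 344 + 322 = 666)
-r = -1*666 = -666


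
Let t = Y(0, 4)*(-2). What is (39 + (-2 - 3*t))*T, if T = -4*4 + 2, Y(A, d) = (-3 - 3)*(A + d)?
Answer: 1498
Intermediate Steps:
Y(A, d) = -6*A - 6*d (Y(A, d) = -6*(A + d) = -6*A - 6*d)
t = 48 (t = (-6*0 - 6*4)*(-2) = (0 - 24)*(-2) = -24*(-2) = 48)
T = -14 (T = -16 + 2 = -14)
(39 + (-2 - 3*t))*T = (39 + (-2 - 3*48))*(-14) = (39 + (-2 - 144))*(-14) = (39 - 146)*(-14) = -107*(-14) = 1498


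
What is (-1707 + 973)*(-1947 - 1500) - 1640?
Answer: 2528458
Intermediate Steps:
(-1707 + 973)*(-1947 - 1500) - 1640 = -734*(-3447) - 1640 = 2530098 - 1640 = 2528458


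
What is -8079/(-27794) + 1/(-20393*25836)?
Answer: 2128305683249/7321961696556 ≈ 0.29067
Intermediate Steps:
-8079/(-27794) + 1/(-20393*25836) = -8079*(-1/27794) - 1/20393*1/25836 = 8079/27794 - 1/526873548 = 2128305683249/7321961696556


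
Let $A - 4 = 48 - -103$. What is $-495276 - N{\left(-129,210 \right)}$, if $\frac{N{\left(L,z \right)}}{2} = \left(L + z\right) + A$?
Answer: $-495748$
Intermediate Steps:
$A = 155$ ($A = 4 + \left(48 - -103\right) = 4 + \left(48 + 103\right) = 4 + 151 = 155$)
$N{\left(L,z \right)} = 310 + 2 L + 2 z$ ($N{\left(L,z \right)} = 2 \left(\left(L + z\right) + 155\right) = 2 \left(155 + L + z\right) = 310 + 2 L + 2 z$)
$-495276 - N{\left(-129,210 \right)} = -495276 - \left(310 + 2 \left(-129\right) + 2 \cdot 210\right) = -495276 - \left(310 - 258 + 420\right) = -495276 - 472 = -495748$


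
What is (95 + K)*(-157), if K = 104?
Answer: -31243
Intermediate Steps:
(95 + K)*(-157) = (95 + 104)*(-157) = 199*(-157) = -31243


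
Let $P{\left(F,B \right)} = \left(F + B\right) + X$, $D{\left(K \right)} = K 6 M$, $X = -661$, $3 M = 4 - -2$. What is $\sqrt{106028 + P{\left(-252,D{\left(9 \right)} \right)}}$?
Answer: $\sqrt{105223} \approx 324.38$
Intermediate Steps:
$M = 2$ ($M = \frac{4 - -2}{3} = \frac{4 + 2}{3} = \frac{1}{3} \cdot 6 = 2$)
$D{\left(K \right)} = 12 K$ ($D{\left(K \right)} = K 6 \cdot 2 = 6 K 2 = 12 K$)
$P{\left(F,B \right)} = -661 + B + F$ ($P{\left(F,B \right)} = \left(F + B\right) - 661 = \left(B + F\right) - 661 = -661 + B + F$)
$\sqrt{106028 + P{\left(-252,D{\left(9 \right)} \right)}} = \sqrt{106028 - 805} = \sqrt{105223}$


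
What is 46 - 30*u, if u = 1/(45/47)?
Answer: 44/3 ≈ 14.667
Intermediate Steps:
u = 47/45 (u = 1/(45*(1/47)) = 1/(45/47) = 47/45 ≈ 1.0444)
46 - 30*u = 46 - 30*47/45 = 46 - 94/3 = 44/3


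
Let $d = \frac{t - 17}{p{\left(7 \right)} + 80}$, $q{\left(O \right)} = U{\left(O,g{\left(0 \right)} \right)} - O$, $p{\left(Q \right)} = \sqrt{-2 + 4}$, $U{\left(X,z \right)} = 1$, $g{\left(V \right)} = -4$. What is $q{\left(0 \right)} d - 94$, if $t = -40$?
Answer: $- \frac{302986}{3199} + \frac{57 \sqrt{2}}{6398} \approx -94.7$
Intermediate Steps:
$p{\left(Q \right)} = \sqrt{2}$
$q{\left(O \right)} = 1 - O$
$d = - \frac{57}{80 + \sqrt{2}}$ ($d = \frac{-40 - 17}{\sqrt{2} + 80} = - \frac{57}{80 + \sqrt{2}} \approx -0.70012$)
$q{\left(0 \right)} d - 94 = \left(1 - 0\right) \left(- \frac{2280}{3199} + \frac{57 \sqrt{2}}{6398}\right) - 94 = \left(1 + 0\right) \left(- \frac{2280}{3199} + \frac{57 \sqrt{2}}{6398}\right) - 94 = 1 \left(- \frac{2280}{3199} + \frac{57 \sqrt{2}}{6398}\right) - 94 = \left(- \frac{2280}{3199} + \frac{57 \sqrt{2}}{6398}\right) - 94 = - \frac{302986}{3199} + \frac{57 \sqrt{2}}{6398}$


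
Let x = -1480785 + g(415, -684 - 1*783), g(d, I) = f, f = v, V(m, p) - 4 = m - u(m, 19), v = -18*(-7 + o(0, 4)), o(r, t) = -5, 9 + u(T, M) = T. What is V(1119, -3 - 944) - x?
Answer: 1480582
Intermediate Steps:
u(T, M) = -9 + T
v = 216 (v = -18*(-7 - 5) = -18*(-12) = 216)
V(m, p) = 13 (V(m, p) = 4 + (m - (-9 + m)) = 4 + (m + (9 - m)) = 4 + 9 = 13)
f = 216
g(d, I) = 216
x = -1480569 (x = -1480785 + 216 = -1480569)
V(1119, -3 - 944) - x = 13 - 1*(-1480569) = 13 + 1480569 = 1480582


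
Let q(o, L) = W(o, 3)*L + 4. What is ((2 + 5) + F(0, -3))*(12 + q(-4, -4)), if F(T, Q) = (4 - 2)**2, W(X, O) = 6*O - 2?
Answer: -528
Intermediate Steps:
W(X, O) = -2 + 6*O
F(T, Q) = 4 (F(T, Q) = 2**2 = 4)
q(o, L) = 4 + 16*L (q(o, L) = (-2 + 6*3)*L + 4 = (-2 + 18)*L + 4 = 16*L + 4 = 4 + 16*L)
((2 + 5) + F(0, -3))*(12 + q(-4, -4)) = ((2 + 5) + 4)*(12 + (4 + 16*(-4))) = (7 + 4)*(12 + (4 - 64)) = 11*(12 - 60) = 11*(-48) = -528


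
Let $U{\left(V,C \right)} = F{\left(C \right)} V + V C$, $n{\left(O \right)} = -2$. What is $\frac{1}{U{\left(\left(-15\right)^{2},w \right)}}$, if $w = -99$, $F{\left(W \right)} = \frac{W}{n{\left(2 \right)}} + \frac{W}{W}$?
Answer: $- \frac{2}{21825} \approx -9.1638 \cdot 10^{-5}$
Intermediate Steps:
$F{\left(W \right)} = 1 - \frac{W}{2}$ ($F{\left(W \right)} = \frac{W}{-2} + \frac{W}{W} = W \left(- \frac{1}{2}\right) + 1 = - \frac{W}{2} + 1 = 1 - \frac{W}{2}$)
$U{\left(V,C \right)} = C V + V \left(1 - \frac{C}{2}\right)$ ($U{\left(V,C \right)} = \left(1 - \frac{C}{2}\right) V + V C = V \left(1 - \frac{C}{2}\right) + C V = C V + V \left(1 - \frac{C}{2}\right)$)
$\frac{1}{U{\left(\left(-15\right)^{2},w \right)}} = \frac{1}{\frac{1}{2} \left(-15\right)^{2} \left(2 - 99\right)} = \frac{1}{\frac{1}{2} \cdot 225 \left(-97\right)} = \frac{1}{- \frac{21825}{2}} = - \frac{2}{21825}$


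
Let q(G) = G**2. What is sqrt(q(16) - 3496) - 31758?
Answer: -31758 + 18*I*sqrt(10) ≈ -31758.0 + 56.921*I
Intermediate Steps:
sqrt(q(16) - 3496) - 31758 = sqrt(16**2 - 3496) - 31758 = sqrt(256 - 3496) - 31758 = sqrt(-3240) - 31758 = 18*I*sqrt(10) - 31758 = -31758 + 18*I*sqrt(10)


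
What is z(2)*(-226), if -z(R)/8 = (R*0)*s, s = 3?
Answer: 0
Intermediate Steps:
z(R) = 0 (z(R) = -8*R*0*3 = -0*3 = -8*0 = 0)
z(2)*(-226) = 0*(-226) = 0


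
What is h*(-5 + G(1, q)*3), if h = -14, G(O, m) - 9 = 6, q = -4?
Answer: -560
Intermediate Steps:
G(O, m) = 15 (G(O, m) = 9 + 6 = 15)
h*(-5 + G(1, q)*3) = -14*(-5 + 15*3) = -14*(-5 + 45) = -14*40 = -560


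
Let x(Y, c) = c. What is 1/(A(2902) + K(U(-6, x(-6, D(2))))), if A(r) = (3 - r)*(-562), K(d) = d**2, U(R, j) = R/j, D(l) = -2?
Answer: 1/1629247 ≈ 6.1378e-7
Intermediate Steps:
A(r) = -1686 + 562*r
1/(A(2902) + K(U(-6, x(-6, D(2))))) = 1/((-1686 + 562*2902) + (-6/(-2))**2) = 1/((-1686 + 1630924) + (-6*(-1/2))**2) = 1/(1629238 + 3**2) = 1/(1629238 + 9) = 1/1629247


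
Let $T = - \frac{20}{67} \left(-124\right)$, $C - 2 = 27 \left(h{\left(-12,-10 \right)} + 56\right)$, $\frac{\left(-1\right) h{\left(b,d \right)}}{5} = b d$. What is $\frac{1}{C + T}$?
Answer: $- \frac{67}{981482} \approx -6.8264 \cdot 10^{-5}$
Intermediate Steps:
$h{\left(b,d \right)} = - 5 b d$
$C = -14686$ ($C = 2 + 27 \left(\left(-5\right) \left(-12\right) \left(-10\right) + 56\right) = 2 + 27 \left(-600 + 56\right) = 2 + 27 \left(-544\right) = 2 - 14688 = -14686$)
$T = \frac{2480}{67}$ ($T = \left(-20\right) \frac{1}{67} \left(-124\right) = \left(- \frac{20}{67}\right) \left(-124\right) = \frac{2480}{67} \approx 37.015$)
$\frac{1}{C + T} = \frac{1}{-14686 + \frac{2480}{67}} = \frac{1}{- \frac{981482}{67}} = - \frac{67}{981482}$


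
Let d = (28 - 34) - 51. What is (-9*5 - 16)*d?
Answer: 3477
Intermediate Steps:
d = -57 (d = -6 - 51 = -57)
(-9*5 - 16)*d = (-9*5 - 16)*(-57) = (-45 - 16)*(-57) = -61*(-57) = 3477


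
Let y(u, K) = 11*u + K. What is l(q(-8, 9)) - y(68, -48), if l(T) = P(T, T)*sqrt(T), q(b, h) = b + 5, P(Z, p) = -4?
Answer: -700 - 4*I*sqrt(3) ≈ -700.0 - 6.9282*I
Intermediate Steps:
y(u, K) = K + 11*u
q(b, h) = 5 + b
l(T) = -4*sqrt(T)
l(q(-8, 9)) - y(68, -48) = -4*sqrt(5 - 8) - (-48 + 11*68) = -4*I*sqrt(3) - (-48 + 748) = -4*I*sqrt(3) - 1*700 = -4*I*sqrt(3) - 700 = -700 - 4*I*sqrt(3)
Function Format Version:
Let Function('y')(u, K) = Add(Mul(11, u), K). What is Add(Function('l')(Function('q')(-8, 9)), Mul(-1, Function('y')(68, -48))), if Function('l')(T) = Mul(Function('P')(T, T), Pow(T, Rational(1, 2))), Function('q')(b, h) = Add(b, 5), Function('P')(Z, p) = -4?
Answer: Add(-700, Mul(-4, I, Pow(3, Rational(1, 2)))) ≈ Add(-700.00, Mul(-6.9282, I))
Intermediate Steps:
Function('y')(u, K) = Add(K, Mul(11, u))
Function('q')(b, h) = Add(5, b)
Function('l')(T) = Mul(-4, Pow(T, Rational(1, 2)))
Add(Function('l')(Function('q')(-8, 9)), Mul(-1, Function('y')(68, -48))) = Add(Mul(-4, Pow(Add(5, -8), Rational(1, 2))), Mul(-1, Add(-48, Mul(11, 68)))) = Add(Mul(-4, Pow(-3, Rational(1, 2))), Mul(-1, Add(-48, 748))) = Add(Mul(-4, Mul(I, Pow(3, Rational(1, 2)))), Mul(-1, 700)) = Add(Mul(-4, I, Pow(3, Rational(1, 2))), -700) = Add(-700, Mul(-4, I, Pow(3, Rational(1, 2))))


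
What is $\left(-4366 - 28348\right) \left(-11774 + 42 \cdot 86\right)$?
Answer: $267011668$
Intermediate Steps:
$\left(-4366 - 28348\right) \left(-11774 + 42 \cdot 86\right) = - 32714 \left(-11774 + 3612\right) = \left(-32714\right) \left(-8162\right) = 267011668$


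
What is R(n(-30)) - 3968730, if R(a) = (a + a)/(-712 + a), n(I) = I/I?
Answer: -2821767032/711 ≈ -3.9687e+6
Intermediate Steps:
n(I) = 1
R(a) = 2*a/(-712 + a) (R(a) = (2*a)/(-712 + a) = 2*a/(-712 + a))
R(n(-30)) - 3968730 = 2*1/(-712 + 1) - 3968730 = 2*1/(-711) - 3968730 = 2*1*(-1/711) - 3968730 = -2/711 - 3968730 = -2821767032/711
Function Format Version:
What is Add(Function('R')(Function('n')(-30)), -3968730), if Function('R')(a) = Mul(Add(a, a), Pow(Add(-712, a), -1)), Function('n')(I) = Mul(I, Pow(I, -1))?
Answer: Rational(-2821767032, 711) ≈ -3.9687e+6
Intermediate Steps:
Function('n')(I) = 1
Function('R')(a) = Mul(2, a, Pow(Add(-712, a), -1)) (Function('R')(a) = Mul(Mul(2, a), Pow(Add(-712, a), -1)) = Mul(2, a, Pow(Add(-712, a), -1)))
Add(Function('R')(Function('n')(-30)), -3968730) = Add(Mul(2, 1, Pow(Add(-712, 1), -1)), -3968730) = Add(Mul(2, 1, Pow(-711, -1)), -3968730) = Add(Mul(2, 1, Rational(-1, 711)), -3968730) = Add(Rational(-2, 711), -3968730) = Rational(-2821767032, 711)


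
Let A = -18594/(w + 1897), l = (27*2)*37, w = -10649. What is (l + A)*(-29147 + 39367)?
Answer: 22362752475/1094 ≈ 2.0441e+7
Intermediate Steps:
l = 1998 (l = 54*37 = 1998)
A = 9297/4376 (A = -18594/(-10649 + 1897) = -18594/(-8752) = -18594*(-1/8752) = 9297/4376 ≈ 2.1245)
(l + A)*(-29147 + 39367) = (1998 + 9297/4376)*(-29147 + 39367) = (8752545/4376)*10220 = 22362752475/1094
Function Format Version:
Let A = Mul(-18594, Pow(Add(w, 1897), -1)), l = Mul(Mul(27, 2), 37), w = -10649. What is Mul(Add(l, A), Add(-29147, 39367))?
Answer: Rational(22362752475, 1094) ≈ 2.0441e+7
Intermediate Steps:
l = 1998 (l = Mul(54, 37) = 1998)
A = Rational(9297, 4376) (A = Mul(-18594, Pow(Add(-10649, 1897), -1)) = Mul(-18594, Pow(-8752, -1)) = Mul(-18594, Rational(-1, 8752)) = Rational(9297, 4376) ≈ 2.1245)
Mul(Add(l, A), Add(-29147, 39367)) = Mul(Add(1998, Rational(9297, 4376)), Add(-29147, 39367)) = Mul(Rational(8752545, 4376), 10220) = Rational(22362752475, 1094)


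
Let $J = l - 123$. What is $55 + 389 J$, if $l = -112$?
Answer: $-91360$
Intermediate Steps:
$J = -235$ ($J = -112 - 123 = -235$)
$55 + 389 J = 55 + 389 \left(-235\right) = 55 - 91415 = -91360$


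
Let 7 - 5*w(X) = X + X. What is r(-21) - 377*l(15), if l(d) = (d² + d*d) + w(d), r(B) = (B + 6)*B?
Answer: -838004/5 ≈ -1.6760e+5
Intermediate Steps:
w(X) = 7/5 - 2*X/5 (w(X) = 7/5 - (X + X)/5 = 7/5 - 2*X/5)
r(B) = B*(6 + B) (r(B) = (6 + B)*B = B*(6 + B))
l(d) = 7/5 + 2*d² - 2*d/5 (l(d) = (d² + d*d) + (7/5 - 2*d/5) = (d² + d²) + (7/5 - 2*d/5) = 2*d² + (7/5 - 2*d/5) = 7/5 + 2*d² - 2*d/5)
r(-21) - 377*l(15) = -21*(6 - 21) - 377*(7/5 + 2*15² - ⅖*15) = -21*(-15) - 377*(7/5 + 2*225 - 6) = 315 - 377*(7/5 + 450 - 6) = 315 - 377*2227/5 = 315 - 839579/5 = -838004/5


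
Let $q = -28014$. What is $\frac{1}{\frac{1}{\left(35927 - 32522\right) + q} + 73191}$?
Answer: $\frac{24609}{1801157318} \approx 1.3663 \cdot 10^{-5}$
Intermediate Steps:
$\frac{1}{\frac{1}{\left(35927 - 32522\right) + q} + 73191} = \frac{1}{\frac{1}{\left(35927 - 32522\right) - 28014} + 73191} = \frac{1}{\frac{1}{3405 - 28014} + 73191} = \frac{1}{\frac{1}{-24609} + 73191} = \frac{1}{- \frac{1}{24609} + 73191} = \frac{1}{\frac{1801157318}{24609}} = \frac{24609}{1801157318}$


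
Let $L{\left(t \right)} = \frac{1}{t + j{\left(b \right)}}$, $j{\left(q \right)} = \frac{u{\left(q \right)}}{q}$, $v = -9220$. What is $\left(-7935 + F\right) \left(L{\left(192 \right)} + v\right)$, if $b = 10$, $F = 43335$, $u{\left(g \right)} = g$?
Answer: $- \frac{62992848600}{193} \approx -3.2639 \cdot 10^{8}$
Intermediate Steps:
$j{\left(q \right)} = 1$ ($j{\left(q \right)} = \frac{q}{q} = 1$)
$L{\left(t \right)} = \frac{1}{1 + t}$ ($L{\left(t \right)} = \frac{1}{t + 1} = \frac{1}{1 + t}$)
$\left(-7935 + F\right) \left(L{\left(192 \right)} + v\right) = \left(-7935 + 43335\right) \left(\frac{1}{1 + 192} - 9220\right) = 35400 \left(\frac{1}{193} - 9220\right) = 35400 \left(- \frac{1779459}{193}\right) = - \frac{62992848600}{193}$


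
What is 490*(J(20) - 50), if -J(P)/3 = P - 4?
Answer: -48020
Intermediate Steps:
J(P) = 12 - 3*P (J(P) = -3*(P - 4) = -3*(-4 + P) = 12 - 3*P)
490*(J(20) - 50) = 490*((12 - 3*20) - 50) = 490*((12 - 60) - 50) = 490*(-48 - 50) = 490*(-98) = -48020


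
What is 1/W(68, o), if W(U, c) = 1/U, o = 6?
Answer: 68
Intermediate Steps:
1/W(68, o) = 1/(1/68) = 68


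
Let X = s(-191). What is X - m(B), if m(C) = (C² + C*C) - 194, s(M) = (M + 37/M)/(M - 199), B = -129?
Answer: -1232344301/37245 ≈ -33088.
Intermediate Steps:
s(M) = (M + 37/M)/(-199 + M)
m(C) = -194 + 2*C² (m(C) = (C² + C²) - 194 = 2*C² - 194 = -194 + 2*C²)
X = 18259/37245 (X = (37 + (-191)²)/((-191)*(-199 - 191)) = -1/191*(37 + 36481)/(-390) = -1/191*(-1/390)*36518 = 18259/37245 ≈ 0.49024)
X - m(B) = 18259/37245 - (-194 + 2*(-129)²) = 18259/37245 - (-194 + 2*16641) = 18259/37245 - (-194 + 33282) = 18259/37245 - 1*33088 = 18259/37245 - 33088 = -1232344301/37245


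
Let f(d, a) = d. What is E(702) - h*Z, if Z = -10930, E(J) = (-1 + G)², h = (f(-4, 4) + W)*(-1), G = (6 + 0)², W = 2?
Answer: 23085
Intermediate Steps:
G = 36 (G = 6² = 36)
h = 2 (h = (-4 + 2)*(-1) = -2*(-1) = 2)
E(J) = 1225 (E(J) = (-1 + 36)² = 35² = 1225)
E(702) - h*Z = 1225 - 2*(-10930) = 1225 - 1*(-21860) = 1225 + 21860 = 23085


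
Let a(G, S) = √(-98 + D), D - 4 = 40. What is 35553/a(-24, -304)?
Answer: -11851*I*√6/6 ≈ -4838.1*I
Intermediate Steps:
D = 44 (D = 4 + 40 = 44)
a(G, S) = 3*I*√6 (a(G, S) = √(-98 + 44) = √(-54) = 3*I*√6)
35553/a(-24, -304) = 35553/((3*I*√6)) = 35553*(-I*√6/18) = -11851*I*√6/6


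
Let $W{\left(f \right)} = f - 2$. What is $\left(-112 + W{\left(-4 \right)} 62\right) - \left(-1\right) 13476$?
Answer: $12992$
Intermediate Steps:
$W{\left(f \right)} = -2 + f$
$\left(-112 + W{\left(-4 \right)} 62\right) - \left(-1\right) 13476 = \left(-112 + \left(-2 - 4\right) 62\right) - \left(-1\right) 13476 = \left(-112 - 372\right) - -13476 = \left(-112 - 372\right) + 13476 = -484 + 13476 = 12992$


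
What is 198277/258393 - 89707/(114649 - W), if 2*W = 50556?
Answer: -5459447084/23092840803 ≈ -0.23641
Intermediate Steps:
W = 25278 (W = (½)*50556 = 25278)
198277/258393 - 89707/(114649 - W) = 198277/258393 - 89707/(114649 - 1*25278) = 198277*(1/258393) - 89707/(114649 - 25278) = 198277/258393 - 89707/89371 = -5459447084/23092840803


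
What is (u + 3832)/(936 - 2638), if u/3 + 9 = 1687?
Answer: -4433/851 ≈ -5.2092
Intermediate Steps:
u = 5034 (u = -27 + 3*1687 = -27 + 5061 = 5034)
(u + 3832)/(936 - 2638) = (5034 + 3832)/(936 - 2638) = 8866/(-1702) = 8866*(-1/1702) = -4433/851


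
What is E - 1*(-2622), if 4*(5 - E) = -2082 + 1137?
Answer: 11453/4 ≈ 2863.3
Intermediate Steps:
E = 965/4 (E = 5 - (-2082 + 1137)/4 = 5 - ¼*(-945) = 5 + 945/4 = 965/4 ≈ 241.25)
E - 1*(-2622) = 965/4 - 1*(-2622) = 965/4 + 2622 = 11453/4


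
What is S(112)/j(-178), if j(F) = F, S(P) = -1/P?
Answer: 1/19936 ≈ 5.0161e-5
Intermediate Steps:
S(112)/j(-178) = -1/112/(-178) = -1*1/112*(-1/178) = -1/112*(-1/178) = 1/19936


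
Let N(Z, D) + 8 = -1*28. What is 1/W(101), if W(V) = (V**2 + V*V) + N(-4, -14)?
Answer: 1/20366 ≈ 4.9101e-5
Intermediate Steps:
N(Z, D) = -36 (N(Z, D) = -8 - 1*28 = -8 - 28 = -36)
W(V) = -36 + 2*V**2 (W(V) = (V**2 + V*V) - 36 = (V**2 + V**2) - 36 = 2*V**2 - 36 = -36 + 2*V**2)
1/W(101) = 1/(-36 + 2*101**2) = 1/(-36 + 2*10201) = 1/(-36 + 20402) = 1/20366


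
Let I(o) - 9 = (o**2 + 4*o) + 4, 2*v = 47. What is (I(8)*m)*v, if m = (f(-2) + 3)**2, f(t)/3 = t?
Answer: 46107/2 ≈ 23054.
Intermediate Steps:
v = 47/2 (v = (1/2)*47 = 47/2 ≈ 23.500)
f(t) = 3*t
I(o) = 13 + o**2 + 4*o (I(o) = 9 + ((o**2 + 4*o) + 4) = 9 + (4 + o**2 + 4*o) = 13 + o**2 + 4*o)
m = 9 (m = (3*(-2) + 3)**2 = (-6 + 3)**2 = (-3)**2 = 9)
(I(8)*m)*v = ((13 + 8**2 + 4*8)*9)*(47/2) = ((13 + 64 + 32)*9)*(47/2) = (109*9)*(47/2) = 981*(47/2) = 46107/2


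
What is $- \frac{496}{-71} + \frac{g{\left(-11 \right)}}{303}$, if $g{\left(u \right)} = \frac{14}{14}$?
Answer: $\frac{150359}{21513} \approx 6.9892$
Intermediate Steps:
$g{\left(u \right)} = 1$ ($g{\left(u \right)} = 14 \cdot \frac{1}{14} = 1$)
$- \frac{496}{-71} + \frac{g{\left(-11 \right)}}{303} = - \frac{496}{-71} + 1 \cdot \frac{1}{303} = \left(-496\right) \left(- \frac{1}{71}\right) + 1 \cdot \frac{1}{303} = \frac{496}{71} + \frac{1}{303} = \frac{150359}{21513}$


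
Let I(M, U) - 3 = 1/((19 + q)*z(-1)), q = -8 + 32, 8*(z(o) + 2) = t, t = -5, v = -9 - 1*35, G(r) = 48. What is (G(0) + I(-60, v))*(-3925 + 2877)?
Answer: -48255160/903 ≈ -53439.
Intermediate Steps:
v = -44 (v = -9 - 35 = -44)
z(o) = -21/8 (z(o) = -2 + (⅛)*(-5) = -2 - 5/8 = -21/8)
q = 24
I(M, U) = 2701/903 (I(M, U) = 3 + 1/((19 + 24)*(-21/8)) = 3 - 8/21/43 = 3 + (1/43)*(-8/21) = 3 - 8/903 = 2701/903)
(G(0) + I(-60, v))*(-3925 + 2877) = (48 + 2701/903)*(-3925 + 2877) = (46045/903)*(-1048) = -48255160/903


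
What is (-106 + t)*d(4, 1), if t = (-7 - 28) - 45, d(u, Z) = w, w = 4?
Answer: -744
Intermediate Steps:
d(u, Z) = 4
t = -80 (t = -35 - 45 = -80)
(-106 + t)*d(4, 1) = (-106 - 80)*4 = -186*4 = -744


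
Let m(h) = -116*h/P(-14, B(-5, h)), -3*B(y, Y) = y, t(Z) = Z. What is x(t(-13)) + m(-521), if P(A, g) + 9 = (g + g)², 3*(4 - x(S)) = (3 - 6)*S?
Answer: 543753/19 ≈ 28619.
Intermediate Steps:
x(S) = 4 + S (x(S) = 4 - (3 - 6)*S/3 = 4 - (-1)*S = 4 + S)
B(y, Y) = -y/3
P(A, g) = -9 + 4*g² (P(A, g) = -9 + (g + g)² = -9 + (2*g)² = -9 + 4*g²)
m(h) = -1044*h/19 (m(h) = -116*h/(-9 + 4*(-⅓*(-5))²) = -116*h/(-9 + 4*(5/3)²) = -116*h/(-9 + 4*(25/9)) = -116*h/(-9 + 100/9) = -116*9*h/19 = -1044*h/19)
x(t(-13)) + m(-521) = (4 - 13) - 1044/19*(-521) = -9 + 543924/19 = 543753/19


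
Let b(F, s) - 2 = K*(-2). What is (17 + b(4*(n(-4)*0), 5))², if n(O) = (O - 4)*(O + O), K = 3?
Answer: 169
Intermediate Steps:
n(O) = 2*O*(-4 + O) (n(O) = (-4 + O)*(2*O) = 2*O*(-4 + O))
b(F, s) = -4 (b(F, s) = 2 + 3*(-2) = 2 - 6 = -4)
(17 + b(4*(n(-4)*0), 5))² = (17 - 4)² = 13² = 169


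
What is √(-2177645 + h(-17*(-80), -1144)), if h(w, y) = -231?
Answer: 2*I*√544469 ≈ 1475.8*I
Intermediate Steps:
√(-2177645 + h(-17*(-80), -1144)) = √(-2177645 - 231) = √(-2177876) = 2*I*√544469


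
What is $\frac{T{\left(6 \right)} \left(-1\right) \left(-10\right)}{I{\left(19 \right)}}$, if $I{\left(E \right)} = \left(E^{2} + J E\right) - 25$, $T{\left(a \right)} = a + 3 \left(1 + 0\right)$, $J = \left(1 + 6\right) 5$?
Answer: $\frac{90}{1001} \approx 0.08991$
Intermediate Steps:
$J = 35$ ($J = 7 \cdot 5 = 35$)
$T{\left(a \right)} = 3 + a$ ($T{\left(a \right)} = a + 3 \cdot 1 = a + 3 = 3 + a$)
$I{\left(E \right)} = -25 + E^{2} + 35 E$ ($I{\left(E \right)} = \left(E^{2} + 35 E\right) - 25 = -25 + E^{2} + 35 E$)
$\frac{T{\left(6 \right)} \left(-1\right) \left(-10\right)}{I{\left(19 \right)}} = \frac{\left(3 + 6\right) \left(-1\right) \left(-10\right)}{-25 + 19^{2} + 35 \cdot 19} = \frac{9 \left(-1\right) \left(-10\right)}{-25 + 361 + 665} = \frac{\left(-9\right) \left(-10\right)}{1001} = 90 \cdot \frac{1}{1001} = \frac{90}{1001}$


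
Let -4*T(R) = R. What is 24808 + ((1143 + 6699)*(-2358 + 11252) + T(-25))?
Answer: 279086249/4 ≈ 6.9772e+7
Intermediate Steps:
T(R) = -R/4
24808 + ((1143 + 6699)*(-2358 + 11252) + T(-25)) = 24808 + ((1143 + 6699)*(-2358 + 11252) - ¼*(-25)) = 24808 + (7842*8894 + 25/4) = 24808 + (69746748 + 25/4) = 24808 + 278987017/4 = 279086249/4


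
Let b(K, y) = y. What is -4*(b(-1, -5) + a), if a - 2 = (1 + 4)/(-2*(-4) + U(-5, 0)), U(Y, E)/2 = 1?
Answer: 10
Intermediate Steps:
U(Y, E) = 2 (U(Y, E) = 2*1 = 2)
a = 5/2 (a = 2 + (1 + 4)/(-2*(-4) + 2) = 2 + 5/(8 + 2) = 2 + 5/10 = 2 + 5*(⅒) = 2 + ½ = 5/2 ≈ 2.5000)
-4*(b(-1, -5) + a) = -4*(-5 + 5/2) = -4*(-5/2) = 10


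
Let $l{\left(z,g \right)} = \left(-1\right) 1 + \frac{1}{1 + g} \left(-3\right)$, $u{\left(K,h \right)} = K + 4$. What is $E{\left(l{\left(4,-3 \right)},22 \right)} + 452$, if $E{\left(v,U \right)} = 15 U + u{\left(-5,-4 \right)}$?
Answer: $781$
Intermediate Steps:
$u{\left(K,h \right)} = 4 + K$
$l{\left(z,g \right)} = -1 - \frac{3}{1 + g}$
$E{\left(v,U \right)} = -1 + 15 U$ ($E{\left(v,U \right)} = 15 U + \left(4 - 5\right) = 15 U - 1 = -1 + 15 U$)
$E{\left(l{\left(4,-3 \right)},22 \right)} + 452 = \left(-1 + 15 \cdot 22\right) + 452 = \left(-1 + 330\right) + 452 = 329 + 452 = 781$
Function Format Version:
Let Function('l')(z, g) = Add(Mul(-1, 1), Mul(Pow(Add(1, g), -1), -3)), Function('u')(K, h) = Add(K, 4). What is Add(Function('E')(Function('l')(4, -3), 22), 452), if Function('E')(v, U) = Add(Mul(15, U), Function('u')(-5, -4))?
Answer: 781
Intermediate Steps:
Function('u')(K, h) = Add(4, K)
Function('l')(z, g) = Add(-1, Mul(-3, Pow(Add(1, g), -1)))
Function('E')(v, U) = Add(-1, Mul(15, U)) (Function('E')(v, U) = Add(Mul(15, U), Add(4, -5)) = Add(Mul(15, U), -1) = Add(-1, Mul(15, U)))
Add(Function('E')(Function('l')(4, -3), 22), 452) = Add(Add(-1, Mul(15, 22)), 452) = Add(Add(-1, 330), 452) = Add(329, 452) = 781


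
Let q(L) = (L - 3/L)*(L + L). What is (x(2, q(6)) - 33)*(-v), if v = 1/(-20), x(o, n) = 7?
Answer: -13/10 ≈ -1.3000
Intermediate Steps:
q(L) = 2*L*(L - 3/L) (q(L) = (L - 3/L)*(2*L) = 2*L*(L - 3/L))
v = -1/20 ≈ -0.050000
(x(2, q(6)) - 33)*(-v) = (7 - 33)*(-1*(-1/20)) = -26*1/20 = -13/10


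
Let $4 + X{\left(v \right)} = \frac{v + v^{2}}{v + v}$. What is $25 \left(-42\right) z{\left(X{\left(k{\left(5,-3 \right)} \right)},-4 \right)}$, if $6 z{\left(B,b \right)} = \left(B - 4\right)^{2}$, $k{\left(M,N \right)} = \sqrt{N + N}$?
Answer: $- \frac{38325}{4} + \frac{2625 i \sqrt{6}}{2} \approx -9581.3 + 3215.0 i$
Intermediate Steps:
$k{\left(M,N \right)} = \sqrt{2} \sqrt{N}$ ($k{\left(M,N \right)} = \sqrt{2 N} = \sqrt{2} \sqrt{N}$)
$X{\left(v \right)} = -4 + \frac{v + v^{2}}{2 v}$ ($X{\left(v \right)} = -4 + \frac{v + v^{2}}{v + v} = -4 + \frac{v + v^{2}}{2 v}$)
$z{\left(B,b \right)} = \frac{\left(-4 + B\right)^{2}}{6}$ ($z{\left(B,b \right)} = \frac{\left(B - 4\right)^{2}}{6} = \frac{\left(-4 + B\right)^{2}}{6}$)
$25 \left(-42\right) z{\left(X{\left(k{\left(5,-3 \right)} \right)},-4 \right)} = 25 \left(-42\right) \frac{\left(-4 - \left(\frac{7}{2} - \frac{\sqrt{2} \sqrt{-3}}{2}\right)\right)^{2}}{6} = - 1050 \frac{\left(-4 - \left(\frac{7}{2} - \frac{\sqrt{2} i \sqrt{3}}{2}\right)\right)^{2}}{6} = - 1050 \frac{\left(-4 - \left(\frac{7}{2} - \frac{i \sqrt{6}}{2}\right)\right)^{2}}{6} = - 1050 \frac{\left(- \frac{15}{2} + \frac{i \sqrt{6}}{2}\right)^{2}}{6} = - 175 \left(- \frac{15}{2} + \frac{i \sqrt{6}}{2}\right)^{2}$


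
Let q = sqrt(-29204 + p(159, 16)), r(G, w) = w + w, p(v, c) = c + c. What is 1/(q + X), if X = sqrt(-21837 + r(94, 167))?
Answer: -I/(sqrt(21503) + 2*sqrt(7293)) ≈ -0.0031502*I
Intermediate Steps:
p(v, c) = 2*c
r(G, w) = 2*w
q = 2*I*sqrt(7293) (q = sqrt(-29204 + 2*16) = sqrt(-29204 + 32) = sqrt(-29172) = 2*I*sqrt(7293) ≈ 170.8*I)
X = I*sqrt(21503) (X = sqrt(-21837 + 2*167) = sqrt(-21837 + 334) = sqrt(-21503) = I*sqrt(21503) ≈ 146.64*I)
1/(q + X) = 1/(2*I*sqrt(7293) + I*sqrt(21503)) = 1/(I*sqrt(21503) + 2*I*sqrt(7293))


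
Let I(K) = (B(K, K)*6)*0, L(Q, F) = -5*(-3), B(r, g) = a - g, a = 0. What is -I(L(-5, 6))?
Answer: 0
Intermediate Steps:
B(r, g) = -g (B(r, g) = 0 - g = -g)
L(Q, F) = 15
I(K) = 0 (I(K) = (-K*6)*0 = -6*K*0 = 0)
-I(L(-5, 6)) = -1*0 = 0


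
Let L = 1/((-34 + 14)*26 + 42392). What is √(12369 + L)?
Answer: √1355382950473/10468 ≈ 111.22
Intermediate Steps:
L = 1/41872 (L = 1/(-20*26 + 42392) = 1/(-520 + 42392) = 1/41872 ≈ 2.3882e-5)
√(12369 + L) = √(12369 + 1/41872) = √(517914769/41872) = √1355382950473/10468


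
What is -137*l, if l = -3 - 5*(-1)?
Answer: -274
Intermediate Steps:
l = 2 (l = -3 + 5 = 2)
-137*l = -137*2 = -274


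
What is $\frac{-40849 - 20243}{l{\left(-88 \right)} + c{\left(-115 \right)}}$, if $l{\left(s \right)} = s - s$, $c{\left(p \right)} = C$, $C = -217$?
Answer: $\frac{61092}{217} \approx 281.53$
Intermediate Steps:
$c{\left(p \right)} = -217$
$l{\left(s \right)} = 0$
$\frac{-40849 - 20243}{l{\left(-88 \right)} + c{\left(-115 \right)}} = \frac{-40849 - 20243}{0 - 217} = - \frac{61092}{-217} = \left(-61092\right) \left(- \frac{1}{217}\right) = \frac{61092}{217}$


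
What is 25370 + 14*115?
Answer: 26980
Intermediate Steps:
25370 + 14*115 = 25370 + 1610 = 26980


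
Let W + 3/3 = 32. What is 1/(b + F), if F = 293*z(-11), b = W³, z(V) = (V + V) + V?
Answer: 1/20122 ≈ 4.9697e-5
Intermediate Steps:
W = 31 (W = -1 + 32 = 31)
z(V) = 3*V (z(V) = 2*V + V = 3*V)
b = 29791 (b = 31³ = 29791)
F = -9669 (F = 293*(3*(-11)) = 293*(-33) = -9669)
1/(b + F) = 1/(29791 - 9669) = 1/20122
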